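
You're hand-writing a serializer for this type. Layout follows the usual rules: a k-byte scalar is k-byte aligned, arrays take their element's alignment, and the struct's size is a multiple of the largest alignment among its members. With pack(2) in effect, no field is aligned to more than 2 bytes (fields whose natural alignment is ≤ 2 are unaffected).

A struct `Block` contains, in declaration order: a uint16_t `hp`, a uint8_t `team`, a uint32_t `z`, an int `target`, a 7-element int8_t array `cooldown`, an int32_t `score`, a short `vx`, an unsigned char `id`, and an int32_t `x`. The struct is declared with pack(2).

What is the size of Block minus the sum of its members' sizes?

@0: hp [2B, align 2] → 2
@2: team [1B, align 1] → 3
+1 pad (align 2)
@4: z [4B, align 2] → 8
@8: target [4B, align 2] → 12
@12: cooldown [7B, align 1] → 19
+1 pad (align 2)
@20: score [4B, align 2] → 24
@24: vx [2B, align 2] → 26
@26: id [1B, align 1] → 27
+1 pad (align 2)
@28: x [4B, align 2] → 32
size 32, align 2
data bytes 29, size 32 → padding 3

3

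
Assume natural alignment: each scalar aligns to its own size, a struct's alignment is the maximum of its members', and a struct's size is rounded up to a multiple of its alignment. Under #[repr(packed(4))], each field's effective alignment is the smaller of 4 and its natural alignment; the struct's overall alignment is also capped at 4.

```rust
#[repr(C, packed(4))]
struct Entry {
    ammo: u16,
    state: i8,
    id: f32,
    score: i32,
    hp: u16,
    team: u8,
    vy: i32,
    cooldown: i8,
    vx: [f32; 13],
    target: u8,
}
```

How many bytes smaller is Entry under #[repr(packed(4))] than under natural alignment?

natural layout:
  0..2  ammo  (2B, 2-aligned)
  2..3  state  (1B, 1-aligned)
  3..4  -- padding (1B)
  4..8  id  (4B, 4-aligned)
  8..12  score  (4B, 4-aligned)
  12..14  hp  (2B, 2-aligned)
  14..15  team  (1B, 1-aligned)
  15..16  -- padding (1B)
  16..20  vy  (4B, 4-aligned)
  20..21  cooldown  (1B, 1-aligned)
  21..24  -- padding (3B)
  24..76  vx  (52B, 4-aligned)
  76..77  target  (1B, 1-aligned)
  77..80  -- tail padding (3B)
  sizeof = 80, alignof = 4
packed(4) layout:
  0..2  ammo  (2B, 2-aligned)
  2..3  state  (1B, 1-aligned)
  3..4  -- padding (1B)
  4..8  id  (4B, 4-aligned)
  8..12  score  (4B, 4-aligned)
  12..14  hp  (2B, 2-aligned)
  14..15  team  (1B, 1-aligned)
  15..16  -- padding (1B)
  16..20  vy  (4B, 4-aligned)
  20..21  cooldown  (1B, 1-aligned)
  21..24  -- padding (3B)
  24..76  vx  (52B, 4-aligned)
  76..77  target  (1B, 1-aligned)
  77..80  -- tail padding (3B)
  sizeof = 80, alignof = 4
80 − 80 = 0

0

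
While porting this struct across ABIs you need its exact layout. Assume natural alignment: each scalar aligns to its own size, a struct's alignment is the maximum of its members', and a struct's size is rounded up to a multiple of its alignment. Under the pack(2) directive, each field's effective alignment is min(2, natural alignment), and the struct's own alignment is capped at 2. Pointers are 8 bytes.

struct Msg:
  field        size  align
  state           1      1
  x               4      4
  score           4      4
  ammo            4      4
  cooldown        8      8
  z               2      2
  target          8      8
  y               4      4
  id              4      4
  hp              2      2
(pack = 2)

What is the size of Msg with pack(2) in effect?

0..1  state  (1B, 1-aligned)
1..2  -- padding (1B)
2..6  x  (4B, 2-aligned)
6..10  score  (4B, 2-aligned)
10..14  ammo  (4B, 2-aligned)
14..22  cooldown  (8B, 2-aligned)
22..24  z  (2B, 2-aligned)
24..32  target  (8B, 2-aligned)
32..36  y  (4B, 2-aligned)
36..40  id  (4B, 2-aligned)
40..42  hp  (2B, 2-aligned)
sizeof = 42, alignof = 2

42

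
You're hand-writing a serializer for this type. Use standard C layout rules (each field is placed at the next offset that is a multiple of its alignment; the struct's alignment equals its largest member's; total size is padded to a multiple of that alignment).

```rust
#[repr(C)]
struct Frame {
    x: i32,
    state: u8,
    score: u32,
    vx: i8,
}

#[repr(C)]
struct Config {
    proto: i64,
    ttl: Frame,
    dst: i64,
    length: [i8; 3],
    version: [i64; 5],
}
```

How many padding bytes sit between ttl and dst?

0

Frame: x at 0 (size 4, align 4) → ends 4; state at 4 (size 1, align 1) → ends 5; pad 3 to align 4 for score; score at 8 (size 4, align 4) → ends 12; vx at 12 (size 1, align 1) → ends 13; tail pad 3 to reach multiple of 4; total 16 bytes, alignment 4
proto at 0 (size 8, align 8) → ends 8
ttl at 8 (size 16, align 4) → ends 24
dst at 24 (size 8, align 8) → ends 32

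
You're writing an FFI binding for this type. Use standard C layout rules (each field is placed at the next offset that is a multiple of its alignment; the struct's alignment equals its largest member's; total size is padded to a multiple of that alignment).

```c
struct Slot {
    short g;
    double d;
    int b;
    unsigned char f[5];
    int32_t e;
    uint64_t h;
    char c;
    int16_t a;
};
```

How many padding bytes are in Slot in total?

0..2  g  (2B, 2-aligned)
2..8  -- padding (6B)
8..16  d  (8B, 8-aligned)
16..20  b  (4B, 4-aligned)
20..25  f  (5B, 1-aligned)
25..28  -- padding (3B)
28..32  e  (4B, 4-aligned)
32..40  h  (8B, 8-aligned)
40..41  c  (1B, 1-aligned)
41..42  -- padding (1B)
42..44  a  (2B, 2-aligned)
44..48  -- tail padding (4B)
sizeof = 48, alignof = 8
data bytes 34, size 48 → padding 14

14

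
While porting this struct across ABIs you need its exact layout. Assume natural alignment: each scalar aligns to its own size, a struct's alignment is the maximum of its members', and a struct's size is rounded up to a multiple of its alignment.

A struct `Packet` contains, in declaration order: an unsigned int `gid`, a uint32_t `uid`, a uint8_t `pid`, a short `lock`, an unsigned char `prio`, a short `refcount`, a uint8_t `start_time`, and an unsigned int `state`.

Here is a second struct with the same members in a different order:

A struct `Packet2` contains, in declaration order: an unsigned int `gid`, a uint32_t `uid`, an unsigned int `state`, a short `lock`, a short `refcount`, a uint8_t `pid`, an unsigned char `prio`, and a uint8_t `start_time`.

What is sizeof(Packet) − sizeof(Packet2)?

@0: gid [4B, align 4] → 4
@4: uid [4B, align 4] → 8
@8: pid [1B, align 1] → 9
+1 pad (align 2)
@10: lock [2B, align 2] → 12
@12: prio [1B, align 1] → 13
+1 pad (align 2)
@14: refcount [2B, align 2] → 16
@16: start_time [1B, align 1] → 17
+3 pad (align 4)
@20: state [4B, align 4] → 24
size 24, align 4
— Packet2 —
@0: gid [4B, align 4] → 4
@4: uid [4B, align 4] → 8
@8: state [4B, align 4] → 12
@12: lock [2B, align 2] → 14
@14: refcount [2B, align 2] → 16
@16: pid [1B, align 1] → 17
@17: prio [1B, align 1] → 18
@18: start_time [1B, align 1] → 19
+1 tail pad (align 4)
size 20, align 4
24 − 20 = 4

4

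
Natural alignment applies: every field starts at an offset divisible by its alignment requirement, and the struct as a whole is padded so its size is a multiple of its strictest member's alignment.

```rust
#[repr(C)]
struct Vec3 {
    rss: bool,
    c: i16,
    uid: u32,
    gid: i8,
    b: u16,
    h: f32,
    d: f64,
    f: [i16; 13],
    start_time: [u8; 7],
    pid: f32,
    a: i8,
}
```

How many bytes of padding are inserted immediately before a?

@0: rss [1B, align 1] → 1
+1 pad (align 2)
@2: c [2B, align 2] → 4
@4: uid [4B, align 4] → 8
@8: gid [1B, align 1] → 9
+1 pad (align 2)
@10: b [2B, align 2] → 12
@12: h [4B, align 4] → 16
@16: d [8B, align 8] → 24
@24: f [26B, align 2] → 50
@50: start_time [7B, align 1] → 57
+3 pad (align 4)
@60: pid [4B, align 4] → 64
@64: a [1B, align 1] → 65

0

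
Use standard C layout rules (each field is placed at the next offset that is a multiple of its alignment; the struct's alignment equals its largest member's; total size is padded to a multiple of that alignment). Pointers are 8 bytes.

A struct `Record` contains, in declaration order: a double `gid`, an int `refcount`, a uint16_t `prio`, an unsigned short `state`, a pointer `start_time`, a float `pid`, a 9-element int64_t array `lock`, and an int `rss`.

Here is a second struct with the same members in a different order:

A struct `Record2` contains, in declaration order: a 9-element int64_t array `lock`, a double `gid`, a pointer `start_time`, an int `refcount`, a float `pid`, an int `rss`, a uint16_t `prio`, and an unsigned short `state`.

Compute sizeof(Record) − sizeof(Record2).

@0: gid [8B, align 8] → 8
@8: refcount [4B, align 4] → 12
@12: prio [2B, align 2] → 14
@14: state [2B, align 2] → 16
@16: start_time [8B, align 8] → 24
@24: pid [4B, align 4] → 28
+4 pad (align 8)
@32: lock [72B, align 8] → 104
@104: rss [4B, align 4] → 108
+4 tail pad (align 8)
size 112, align 8
— Record2 —
@0: lock [72B, align 8] → 72
@72: gid [8B, align 8] → 80
@80: start_time [8B, align 8] → 88
@88: refcount [4B, align 4] → 92
@92: pid [4B, align 4] → 96
@96: rss [4B, align 4] → 100
@100: prio [2B, align 2] → 102
@102: state [2B, align 2] → 104
size 104, align 8
112 − 104 = 8

8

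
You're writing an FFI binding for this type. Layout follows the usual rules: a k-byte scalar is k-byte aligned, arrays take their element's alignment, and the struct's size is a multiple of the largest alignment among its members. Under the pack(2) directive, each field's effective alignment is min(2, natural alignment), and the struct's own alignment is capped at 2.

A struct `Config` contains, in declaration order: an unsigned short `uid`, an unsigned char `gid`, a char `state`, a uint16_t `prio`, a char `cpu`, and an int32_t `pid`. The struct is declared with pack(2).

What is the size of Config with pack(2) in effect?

@0: uid [2B, align 2] → 2
@2: gid [1B, align 1] → 3
@3: state [1B, align 1] → 4
@4: prio [2B, align 2] → 6
@6: cpu [1B, align 1] → 7
+1 pad (align 2)
@8: pid [4B, align 2] → 12
size 12, align 2

12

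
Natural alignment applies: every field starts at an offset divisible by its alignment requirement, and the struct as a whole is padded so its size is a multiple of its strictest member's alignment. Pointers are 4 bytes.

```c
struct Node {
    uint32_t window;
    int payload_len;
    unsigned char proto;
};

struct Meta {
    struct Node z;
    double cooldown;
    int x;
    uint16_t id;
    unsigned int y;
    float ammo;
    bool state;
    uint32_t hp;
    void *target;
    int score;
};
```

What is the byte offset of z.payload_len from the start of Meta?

4

Node: window at 0 (size 4, align 4) → ends 4; payload_len at 4 (size 4, align 4) → ends 8; proto at 8 (size 1, align 1) → ends 9; tail pad 3 to reach multiple of 4; total 12 bytes, alignment 4
z at 0 (size 12, align 4) → ends 12
within Node: payload_len at 4
0 + 4 = 4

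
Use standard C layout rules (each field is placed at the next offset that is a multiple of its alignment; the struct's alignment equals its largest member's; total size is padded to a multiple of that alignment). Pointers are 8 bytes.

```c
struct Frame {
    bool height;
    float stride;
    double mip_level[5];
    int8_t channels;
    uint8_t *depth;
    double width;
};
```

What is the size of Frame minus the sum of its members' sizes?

10

height at 0 (size 1, align 1) → ends 1
pad 3 to align 4 for stride
stride at 4 (size 4, align 4) → ends 8
mip_level at 8 (size 40, align 8) → ends 48
channels at 48 (size 1, align 1) → ends 49
pad 7 to align 8 for depth
depth at 56 (size 8, align 8) → ends 64
width at 64 (size 8, align 8) → ends 72
total 72 bytes, alignment 8
data bytes 62, size 72 → padding 10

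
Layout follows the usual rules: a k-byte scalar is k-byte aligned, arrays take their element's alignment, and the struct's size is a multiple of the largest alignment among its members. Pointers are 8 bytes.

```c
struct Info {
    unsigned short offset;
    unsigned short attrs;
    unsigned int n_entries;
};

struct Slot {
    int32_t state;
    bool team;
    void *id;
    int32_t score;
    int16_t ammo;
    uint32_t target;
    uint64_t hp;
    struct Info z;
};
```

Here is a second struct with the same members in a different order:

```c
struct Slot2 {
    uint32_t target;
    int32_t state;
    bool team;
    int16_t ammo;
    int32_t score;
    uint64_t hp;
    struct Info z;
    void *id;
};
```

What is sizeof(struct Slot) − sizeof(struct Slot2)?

Info: offset at 0 (size 2, align 2) → ends 2; attrs at 2 (size 2, align 2) → ends 4; n_entries at 4 (size 4, align 4) → ends 8; total 8 bytes, alignment 4
state at 0 (size 4, align 4) → ends 4
team at 4 (size 1, align 1) → ends 5
pad 3 to align 8 for id
id at 8 (size 8, align 8) → ends 16
score at 16 (size 4, align 4) → ends 20
ammo at 20 (size 2, align 2) → ends 22
pad 2 to align 4 for target
target at 24 (size 4, align 4) → ends 28
pad 4 to align 8 for hp
hp at 32 (size 8, align 8) → ends 40
z at 40 (size 8, align 4) → ends 48
total 48 bytes, alignment 8
— Slot2 —
target at 0 (size 4, align 4) → ends 4
state at 4 (size 4, align 4) → ends 8
team at 8 (size 1, align 1) → ends 9
pad 1 to align 2 for ammo
ammo at 10 (size 2, align 2) → ends 12
score at 12 (size 4, align 4) → ends 16
hp at 16 (size 8, align 8) → ends 24
z at 24 (size 8, align 4) → ends 32
id at 32 (size 8, align 8) → ends 40
total 40 bytes, alignment 8
48 − 40 = 8

8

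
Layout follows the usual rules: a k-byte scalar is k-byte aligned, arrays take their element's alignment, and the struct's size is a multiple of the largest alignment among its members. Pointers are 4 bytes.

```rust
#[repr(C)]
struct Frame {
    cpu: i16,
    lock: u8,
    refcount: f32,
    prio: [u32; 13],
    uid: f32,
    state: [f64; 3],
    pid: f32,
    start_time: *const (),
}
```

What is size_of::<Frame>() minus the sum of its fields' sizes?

@0: cpu [2B, align 2] → 2
@2: lock [1B, align 1] → 3
+1 pad (align 4)
@4: refcount [4B, align 4] → 8
@8: prio [52B, align 4] → 60
@60: uid [4B, align 4] → 64
@64: state [24B, align 8] → 88
@88: pid [4B, align 4] → 92
@92: start_time [4B, align 4] → 96
size 96, align 8
data bytes 95, size 96 → padding 1

1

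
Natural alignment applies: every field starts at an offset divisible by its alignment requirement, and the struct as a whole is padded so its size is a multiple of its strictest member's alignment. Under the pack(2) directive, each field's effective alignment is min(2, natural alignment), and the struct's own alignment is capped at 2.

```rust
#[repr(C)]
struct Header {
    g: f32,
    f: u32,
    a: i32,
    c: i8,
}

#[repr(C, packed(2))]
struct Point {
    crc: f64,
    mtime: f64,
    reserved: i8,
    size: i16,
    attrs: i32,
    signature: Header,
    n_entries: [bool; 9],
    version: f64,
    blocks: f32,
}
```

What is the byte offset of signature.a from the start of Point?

Header: 0..4  g  (4B, 4-aligned); 4..8  f  (4B, 4-aligned); 8..12  a  (4B, 4-aligned); 12..13  c  (1B, 1-aligned); 13..16  -- tail padding (3B); sizeof = 16, alignof = 4
0..8  crc  (8B, 2-aligned)
8..16  mtime  (8B, 2-aligned)
16..17  reserved  (1B, 1-aligned)
17..18  -- padding (1B)
18..20  size  (2B, 2-aligned)
20..24  attrs  (4B, 2-aligned)
24..40  signature  (16B, 2-aligned)
within Header: a at 8
24 + 8 = 32

32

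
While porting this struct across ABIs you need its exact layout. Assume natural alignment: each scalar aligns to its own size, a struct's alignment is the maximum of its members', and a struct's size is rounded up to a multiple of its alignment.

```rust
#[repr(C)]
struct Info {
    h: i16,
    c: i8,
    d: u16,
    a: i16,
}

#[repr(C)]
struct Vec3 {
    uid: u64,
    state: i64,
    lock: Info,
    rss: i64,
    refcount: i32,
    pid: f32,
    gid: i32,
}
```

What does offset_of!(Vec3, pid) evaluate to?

Info: @0: h [2B, align 2] → 2; @2: c [1B, align 1] → 3; +1 pad (align 2); @4: d [2B, align 2] → 6; @6: a [2B, align 2] → 8; size 8, align 2
@0: uid [8B, align 8] → 8
@8: state [8B, align 8] → 16
@16: lock [8B, align 2] → 24
@24: rss [8B, align 8] → 32
@32: refcount [4B, align 4] → 36
@36: pid [4B, align 4] → 40

36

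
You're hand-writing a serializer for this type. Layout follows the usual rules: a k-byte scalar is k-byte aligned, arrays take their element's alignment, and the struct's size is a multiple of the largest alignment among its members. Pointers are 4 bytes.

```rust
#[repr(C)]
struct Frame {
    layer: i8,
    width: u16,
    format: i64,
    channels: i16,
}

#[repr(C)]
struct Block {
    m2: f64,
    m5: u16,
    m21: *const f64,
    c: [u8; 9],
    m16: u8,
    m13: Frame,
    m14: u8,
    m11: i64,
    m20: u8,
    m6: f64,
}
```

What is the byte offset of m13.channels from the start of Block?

48

Frame: 0..1  layer  (1B, 1-aligned); 1..2  -- padding (1B); 2..4  width  (2B, 2-aligned); 4..8  -- padding (4B); 8..16  format  (8B, 8-aligned); 16..18  channels  (2B, 2-aligned); 18..24  -- tail padding (6B); sizeof = 24, alignof = 8
0..8  m2  (8B, 8-aligned)
8..10  m5  (2B, 2-aligned)
10..12  -- padding (2B)
12..16  m21  (4B, 4-aligned)
16..25  c  (9B, 1-aligned)
25..26  m16  (1B, 1-aligned)
26..32  -- padding (6B)
32..56  m13  (24B, 8-aligned)
within Frame: channels at 16
32 + 16 = 48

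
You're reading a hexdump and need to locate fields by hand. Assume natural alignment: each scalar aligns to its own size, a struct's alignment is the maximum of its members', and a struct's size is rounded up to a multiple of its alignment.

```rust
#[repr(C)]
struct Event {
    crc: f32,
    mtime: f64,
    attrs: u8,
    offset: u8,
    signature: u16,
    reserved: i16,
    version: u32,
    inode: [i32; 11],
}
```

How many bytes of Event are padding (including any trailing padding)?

6

0..4  crc  (4B, 4-aligned)
4..8  -- padding (4B)
8..16  mtime  (8B, 8-aligned)
16..17  attrs  (1B, 1-aligned)
17..18  offset  (1B, 1-aligned)
18..20  signature  (2B, 2-aligned)
20..22  reserved  (2B, 2-aligned)
22..24  -- padding (2B)
24..28  version  (4B, 4-aligned)
28..72  inode  (44B, 4-aligned)
sizeof = 72, alignof = 8
data bytes 66, size 72 → padding 6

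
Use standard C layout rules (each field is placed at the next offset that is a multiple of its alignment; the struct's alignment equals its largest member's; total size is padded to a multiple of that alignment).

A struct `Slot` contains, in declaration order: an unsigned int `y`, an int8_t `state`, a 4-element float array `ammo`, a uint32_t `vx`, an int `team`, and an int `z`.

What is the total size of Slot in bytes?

36 bytes

y at 0 (size 4, align 4) → ends 4
state at 4 (size 1, align 1) → ends 5
pad 3 to align 4 for ammo
ammo at 8 (size 16, align 4) → ends 24
vx at 24 (size 4, align 4) → ends 28
team at 28 (size 4, align 4) → ends 32
z at 32 (size 4, align 4) → ends 36
total 36 bytes, alignment 4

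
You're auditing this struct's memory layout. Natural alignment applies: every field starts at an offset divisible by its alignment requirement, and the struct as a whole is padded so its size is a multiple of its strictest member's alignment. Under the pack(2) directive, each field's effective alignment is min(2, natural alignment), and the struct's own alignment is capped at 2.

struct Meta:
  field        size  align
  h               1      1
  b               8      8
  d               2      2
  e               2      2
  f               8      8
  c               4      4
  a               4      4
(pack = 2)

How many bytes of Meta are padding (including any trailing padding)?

1

@0: h [1B, align 1] → 1
+1 pad (align 2)
@2: b [8B, align 2] → 10
@10: d [2B, align 2] → 12
@12: e [2B, align 2] → 14
@14: f [8B, align 2] → 22
@22: c [4B, align 2] → 26
@26: a [4B, align 2] → 30
size 30, align 2
data bytes 29, size 30 → padding 1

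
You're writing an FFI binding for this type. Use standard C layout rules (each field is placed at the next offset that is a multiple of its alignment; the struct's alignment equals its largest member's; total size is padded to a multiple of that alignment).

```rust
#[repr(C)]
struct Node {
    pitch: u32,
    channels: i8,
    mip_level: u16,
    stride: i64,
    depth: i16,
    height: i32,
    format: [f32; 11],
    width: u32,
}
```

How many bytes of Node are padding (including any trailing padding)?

3

0..4  pitch  (4B, 4-aligned)
4..5  channels  (1B, 1-aligned)
5..6  -- padding (1B)
6..8  mip_level  (2B, 2-aligned)
8..16  stride  (8B, 8-aligned)
16..18  depth  (2B, 2-aligned)
18..20  -- padding (2B)
20..24  height  (4B, 4-aligned)
24..68  format  (44B, 4-aligned)
68..72  width  (4B, 4-aligned)
sizeof = 72, alignof = 8
data bytes 69, size 72 → padding 3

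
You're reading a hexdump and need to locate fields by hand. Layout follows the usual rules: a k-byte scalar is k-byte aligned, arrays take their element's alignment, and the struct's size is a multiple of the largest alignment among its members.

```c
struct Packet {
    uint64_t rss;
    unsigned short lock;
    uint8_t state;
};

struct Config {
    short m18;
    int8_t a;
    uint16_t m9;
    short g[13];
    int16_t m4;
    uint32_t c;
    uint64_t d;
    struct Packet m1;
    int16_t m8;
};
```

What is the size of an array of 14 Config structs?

1008

Packet: rss at 0 (size 8, align 8) → ends 8; lock at 8 (size 2, align 2) → ends 10; state at 10 (size 1, align 1) → ends 11; tail pad 5 to reach multiple of 8; total 16 bytes, alignment 8
m18 at 0 (size 2, align 2) → ends 2
a at 2 (size 1, align 1) → ends 3
pad 1 to align 2 for m9
m9 at 4 (size 2, align 2) → ends 6
g at 6 (size 26, align 2) → ends 32
m4 at 32 (size 2, align 2) → ends 34
pad 2 to align 4 for c
c at 36 (size 4, align 4) → ends 40
d at 40 (size 8, align 8) → ends 48
m1 at 48 (size 16, align 8) → ends 64
m8 at 64 (size 2, align 2) → ends 66
tail pad 6 to reach multiple of 8
total 72 bytes, alignment 8
array of 14: 14 × 72 = 1008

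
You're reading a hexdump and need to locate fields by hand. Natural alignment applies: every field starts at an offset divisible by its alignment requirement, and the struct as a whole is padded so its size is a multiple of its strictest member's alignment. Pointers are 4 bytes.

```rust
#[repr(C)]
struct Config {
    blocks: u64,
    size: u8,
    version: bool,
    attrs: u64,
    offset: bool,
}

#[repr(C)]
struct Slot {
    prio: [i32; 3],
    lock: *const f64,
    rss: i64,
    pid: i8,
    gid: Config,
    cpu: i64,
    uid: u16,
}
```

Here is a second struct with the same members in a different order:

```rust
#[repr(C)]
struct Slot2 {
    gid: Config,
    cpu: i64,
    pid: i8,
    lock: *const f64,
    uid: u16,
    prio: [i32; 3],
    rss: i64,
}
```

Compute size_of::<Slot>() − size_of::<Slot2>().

8

Config: blocks at 0 (size 8, align 8) → ends 8; size at 8 (size 1, align 1) → ends 9; version at 9 (size 1, align 1) → ends 10; pad 6 to align 8 for attrs; attrs at 16 (size 8, align 8) → ends 24; offset at 24 (size 1, align 1) → ends 25; tail pad 7 to reach multiple of 8; total 32 bytes, alignment 8
prio at 0 (size 12, align 4) → ends 12
lock at 12 (size 4, align 4) → ends 16
rss at 16 (size 8, align 8) → ends 24
pid at 24 (size 1, align 1) → ends 25
pad 7 to align 8 for gid
gid at 32 (size 32, align 8) → ends 64
cpu at 64 (size 8, align 8) → ends 72
uid at 72 (size 2, align 2) → ends 74
tail pad 6 to reach multiple of 8
total 80 bytes, alignment 8
— Slot2 —
gid at 0 (size 32, align 8) → ends 32
cpu at 32 (size 8, align 8) → ends 40
pid at 40 (size 1, align 1) → ends 41
pad 3 to align 4 for lock
lock at 44 (size 4, align 4) → ends 48
uid at 48 (size 2, align 2) → ends 50
pad 2 to align 4 for prio
prio at 52 (size 12, align 4) → ends 64
rss at 64 (size 8, align 8) → ends 72
total 72 bytes, alignment 8
80 − 72 = 8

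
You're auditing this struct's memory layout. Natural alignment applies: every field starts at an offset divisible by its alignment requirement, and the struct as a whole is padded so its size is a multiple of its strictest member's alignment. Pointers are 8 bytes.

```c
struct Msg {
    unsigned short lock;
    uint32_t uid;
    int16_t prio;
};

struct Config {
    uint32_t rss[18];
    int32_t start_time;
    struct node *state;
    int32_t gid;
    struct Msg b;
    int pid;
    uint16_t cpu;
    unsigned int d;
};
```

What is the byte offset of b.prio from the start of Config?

Msg: 0..2  lock  (2B, 2-aligned); 2..4  -- padding (2B); 4..8  uid  (4B, 4-aligned); 8..10  prio  (2B, 2-aligned); 10..12  -- tail padding (2B); sizeof = 12, alignof = 4
0..72  rss  (72B, 4-aligned)
72..76  start_time  (4B, 4-aligned)
76..80  -- padding (4B)
80..88  state  (8B, 8-aligned)
88..92  gid  (4B, 4-aligned)
92..104  b  (12B, 4-aligned)
within Msg: prio at 8
92 + 8 = 100

100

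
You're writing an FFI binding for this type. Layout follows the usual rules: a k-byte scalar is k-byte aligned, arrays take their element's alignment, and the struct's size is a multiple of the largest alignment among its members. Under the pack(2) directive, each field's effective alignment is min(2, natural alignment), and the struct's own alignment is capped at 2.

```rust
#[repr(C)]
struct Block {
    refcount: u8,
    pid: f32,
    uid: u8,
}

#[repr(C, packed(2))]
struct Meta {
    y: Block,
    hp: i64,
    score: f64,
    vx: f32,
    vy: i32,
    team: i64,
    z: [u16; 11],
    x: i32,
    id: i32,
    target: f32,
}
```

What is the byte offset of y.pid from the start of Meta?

Block: @0: refcount [1B, align 1] → 1; +3 pad (align 4); @4: pid [4B, align 4] → 8; @8: uid [1B, align 1] → 9; +3 tail pad (align 4); size 12, align 4
@0: y [12B, align 2] → 12
within Block: pid at 4
0 + 4 = 4

4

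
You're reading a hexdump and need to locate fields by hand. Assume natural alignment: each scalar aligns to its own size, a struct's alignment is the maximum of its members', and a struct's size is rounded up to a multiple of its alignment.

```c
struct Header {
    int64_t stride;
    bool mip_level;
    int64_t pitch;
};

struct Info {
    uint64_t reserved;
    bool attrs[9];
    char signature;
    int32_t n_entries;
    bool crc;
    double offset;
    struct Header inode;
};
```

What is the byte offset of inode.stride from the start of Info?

40

Header: stride at 0 (size 8, align 8) → ends 8; mip_level at 8 (size 1, align 1) → ends 9; pad 7 to align 8 for pitch; pitch at 16 (size 8, align 8) → ends 24; total 24 bytes, alignment 8
reserved at 0 (size 8, align 8) → ends 8
attrs at 8 (size 9, align 1) → ends 17
signature at 17 (size 1, align 1) → ends 18
pad 2 to align 4 for n_entries
n_entries at 20 (size 4, align 4) → ends 24
crc at 24 (size 1, align 1) → ends 25
pad 7 to align 8 for offset
offset at 32 (size 8, align 8) → ends 40
inode at 40 (size 24, align 8) → ends 64
within Header: stride at 0
40 + 0 = 40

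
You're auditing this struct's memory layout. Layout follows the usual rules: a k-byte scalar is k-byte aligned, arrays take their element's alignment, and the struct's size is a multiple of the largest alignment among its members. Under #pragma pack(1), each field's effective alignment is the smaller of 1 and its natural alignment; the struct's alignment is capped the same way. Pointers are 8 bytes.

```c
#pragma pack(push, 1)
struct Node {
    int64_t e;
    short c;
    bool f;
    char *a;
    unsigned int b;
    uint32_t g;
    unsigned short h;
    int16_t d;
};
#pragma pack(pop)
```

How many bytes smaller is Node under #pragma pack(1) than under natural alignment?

9

natural layout:
  @0: e [8B, align 8] → 8
  @8: c [2B, align 2] → 10
  @10: f [1B, align 1] → 11
  +5 pad (align 8)
  @16: a [8B, align 8] → 24
  @24: b [4B, align 4] → 28
  @28: g [4B, align 4] → 32
  @32: h [2B, align 2] → 34
  @34: d [2B, align 2] → 36
  +4 tail pad (align 8)
  size 40, align 8
packed(1) layout:
  @0: e [8B, align 1] → 8
  @8: c [2B, align 1] → 10
  @10: f [1B, align 1] → 11
  @11: a [8B, align 1] → 19
  @19: b [4B, align 1] → 23
  @23: g [4B, align 1] → 27
  @27: h [2B, align 1] → 29
  @29: d [2B, align 1] → 31
  size 31, align 1
40 − 31 = 9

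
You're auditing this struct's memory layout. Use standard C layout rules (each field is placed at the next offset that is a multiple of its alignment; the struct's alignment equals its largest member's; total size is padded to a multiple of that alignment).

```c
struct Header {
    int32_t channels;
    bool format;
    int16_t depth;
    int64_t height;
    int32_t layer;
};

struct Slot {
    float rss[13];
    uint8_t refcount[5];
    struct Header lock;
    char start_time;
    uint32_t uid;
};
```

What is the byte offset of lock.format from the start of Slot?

Header: channels at 0 (size 4, align 4) → ends 4; format at 4 (size 1, align 1) → ends 5; pad 1 to align 2 for depth; depth at 6 (size 2, align 2) → ends 8; height at 8 (size 8, align 8) → ends 16; layer at 16 (size 4, align 4) → ends 20; tail pad 4 to reach multiple of 8; total 24 bytes, alignment 8
rss at 0 (size 52, align 4) → ends 52
refcount at 52 (size 5, align 1) → ends 57
pad 7 to align 8 for lock
lock at 64 (size 24, align 8) → ends 88
within Header: format at 4
64 + 4 = 68

68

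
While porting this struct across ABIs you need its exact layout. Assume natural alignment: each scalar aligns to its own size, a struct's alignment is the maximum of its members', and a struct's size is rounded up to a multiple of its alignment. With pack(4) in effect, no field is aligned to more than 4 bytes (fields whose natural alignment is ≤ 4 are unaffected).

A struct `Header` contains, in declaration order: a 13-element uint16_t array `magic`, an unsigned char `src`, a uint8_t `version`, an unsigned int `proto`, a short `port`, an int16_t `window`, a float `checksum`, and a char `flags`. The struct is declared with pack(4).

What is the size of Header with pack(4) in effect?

44

0..26  magic  (26B, 2-aligned)
26..27  src  (1B, 1-aligned)
27..28  version  (1B, 1-aligned)
28..32  proto  (4B, 4-aligned)
32..34  port  (2B, 2-aligned)
34..36  window  (2B, 2-aligned)
36..40  checksum  (4B, 4-aligned)
40..41  flags  (1B, 1-aligned)
41..44  -- tail padding (3B)
sizeof = 44, alignof = 4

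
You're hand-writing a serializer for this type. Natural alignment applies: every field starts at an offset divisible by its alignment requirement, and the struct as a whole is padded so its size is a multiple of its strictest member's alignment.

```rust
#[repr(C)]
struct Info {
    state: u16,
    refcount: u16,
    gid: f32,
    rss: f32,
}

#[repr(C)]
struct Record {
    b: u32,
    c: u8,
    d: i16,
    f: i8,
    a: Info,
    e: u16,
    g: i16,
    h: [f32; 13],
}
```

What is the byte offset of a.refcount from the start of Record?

14

Info: state at 0 (size 2, align 2) → ends 2; refcount at 2 (size 2, align 2) → ends 4; gid at 4 (size 4, align 4) → ends 8; rss at 8 (size 4, align 4) → ends 12; total 12 bytes, alignment 4
b at 0 (size 4, align 4) → ends 4
c at 4 (size 1, align 1) → ends 5
pad 1 to align 2 for d
d at 6 (size 2, align 2) → ends 8
f at 8 (size 1, align 1) → ends 9
pad 3 to align 4 for a
a at 12 (size 12, align 4) → ends 24
within Info: refcount at 2
12 + 2 = 14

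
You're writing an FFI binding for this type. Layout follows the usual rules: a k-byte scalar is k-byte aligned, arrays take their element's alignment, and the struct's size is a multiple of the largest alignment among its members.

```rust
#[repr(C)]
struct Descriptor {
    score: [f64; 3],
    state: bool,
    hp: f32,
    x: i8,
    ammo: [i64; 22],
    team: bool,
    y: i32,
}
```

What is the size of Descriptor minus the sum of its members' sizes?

@0: score [24B, align 8] → 24
@24: state [1B, align 1] → 25
+3 pad (align 4)
@28: hp [4B, align 4] → 32
@32: x [1B, align 1] → 33
+7 pad (align 8)
@40: ammo [176B, align 8] → 216
@216: team [1B, align 1] → 217
+3 pad (align 4)
@220: y [4B, align 4] → 224
size 224, align 8
data bytes 211, size 224 → padding 13

13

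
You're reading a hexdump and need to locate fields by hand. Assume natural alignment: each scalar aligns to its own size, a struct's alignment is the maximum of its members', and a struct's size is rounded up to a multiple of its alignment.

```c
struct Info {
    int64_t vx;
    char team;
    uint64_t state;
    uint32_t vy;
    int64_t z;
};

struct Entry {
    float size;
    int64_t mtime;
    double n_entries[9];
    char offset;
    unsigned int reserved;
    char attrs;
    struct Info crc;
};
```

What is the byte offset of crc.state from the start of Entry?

Info: vx at 0 (size 8, align 8) → ends 8; team at 8 (size 1, align 1) → ends 9; pad 7 to align 8 for state; state at 16 (size 8, align 8) → ends 24; vy at 24 (size 4, align 4) → ends 28; pad 4 to align 8 for z; z at 32 (size 8, align 8) → ends 40; total 40 bytes, alignment 8
size at 0 (size 4, align 4) → ends 4
pad 4 to align 8 for mtime
mtime at 8 (size 8, align 8) → ends 16
n_entries at 16 (size 72, align 8) → ends 88
offset at 88 (size 1, align 1) → ends 89
pad 3 to align 4 for reserved
reserved at 92 (size 4, align 4) → ends 96
attrs at 96 (size 1, align 1) → ends 97
pad 7 to align 8 for crc
crc at 104 (size 40, align 8) → ends 144
within Info: state at 16
104 + 16 = 120

120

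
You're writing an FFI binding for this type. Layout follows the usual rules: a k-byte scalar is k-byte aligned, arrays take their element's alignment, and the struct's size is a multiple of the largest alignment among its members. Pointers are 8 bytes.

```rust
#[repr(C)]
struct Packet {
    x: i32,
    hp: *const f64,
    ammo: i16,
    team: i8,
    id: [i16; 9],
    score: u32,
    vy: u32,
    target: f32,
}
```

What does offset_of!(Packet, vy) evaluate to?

44

0..4  x  (4B, 4-aligned)
4..8  -- padding (4B)
8..16  hp  (8B, 8-aligned)
16..18  ammo  (2B, 2-aligned)
18..19  team  (1B, 1-aligned)
19..20  -- padding (1B)
20..38  id  (18B, 2-aligned)
38..40  -- padding (2B)
40..44  score  (4B, 4-aligned)
44..48  vy  (4B, 4-aligned)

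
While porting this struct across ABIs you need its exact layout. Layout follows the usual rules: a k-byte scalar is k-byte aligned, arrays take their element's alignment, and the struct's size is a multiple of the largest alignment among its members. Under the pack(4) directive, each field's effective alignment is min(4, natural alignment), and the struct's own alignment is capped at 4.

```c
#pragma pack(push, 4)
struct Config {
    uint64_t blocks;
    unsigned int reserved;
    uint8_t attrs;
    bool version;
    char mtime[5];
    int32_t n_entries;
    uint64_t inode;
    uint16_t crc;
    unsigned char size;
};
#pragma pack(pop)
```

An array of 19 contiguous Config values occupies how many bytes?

684

blocks at 0 (size 8, align 4) → ends 8
reserved at 8 (size 4, align 4) → ends 12
attrs at 12 (size 1, align 1) → ends 13
version at 13 (size 1, align 1) → ends 14
mtime at 14 (size 5, align 1) → ends 19
pad 1 to align 4 for n_entries
n_entries at 20 (size 4, align 4) → ends 24
inode at 24 (size 8, align 4) → ends 32
crc at 32 (size 2, align 2) → ends 34
size at 34 (size 1, align 1) → ends 35
tail pad 1 to reach multiple of 4
total 36 bytes, alignment 4
array of 19: 19 × 36 = 684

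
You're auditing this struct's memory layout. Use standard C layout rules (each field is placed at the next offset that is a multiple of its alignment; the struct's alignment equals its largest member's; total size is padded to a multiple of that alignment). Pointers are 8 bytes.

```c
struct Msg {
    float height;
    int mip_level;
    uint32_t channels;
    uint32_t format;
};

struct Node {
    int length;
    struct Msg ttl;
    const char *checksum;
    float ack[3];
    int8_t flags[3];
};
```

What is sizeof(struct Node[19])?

Msg: @0: height [4B, align 4] → 4; @4: mip_level [4B, align 4] → 8; @8: channels [4B, align 4] → 12; @12: format [4B, align 4] → 16; size 16, align 4
@0: length [4B, align 4] → 4
@4: ttl [16B, align 4] → 20
+4 pad (align 8)
@24: checksum [8B, align 8] → 32
@32: ack [12B, align 4] → 44
@44: flags [3B, align 1] → 47
+1 tail pad (align 8)
size 48, align 8
array of 19: 19 × 48 = 912

912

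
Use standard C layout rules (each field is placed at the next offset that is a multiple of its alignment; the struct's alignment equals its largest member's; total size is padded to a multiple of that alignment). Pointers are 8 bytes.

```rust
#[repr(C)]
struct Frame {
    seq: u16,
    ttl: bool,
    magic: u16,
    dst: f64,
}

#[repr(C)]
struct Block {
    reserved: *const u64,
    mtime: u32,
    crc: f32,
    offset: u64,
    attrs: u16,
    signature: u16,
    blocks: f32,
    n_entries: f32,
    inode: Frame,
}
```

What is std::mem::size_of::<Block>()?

56

Frame: seq at 0 (size 2, align 2) → ends 2; ttl at 2 (size 1, align 1) → ends 3; pad 1 to align 2 for magic; magic at 4 (size 2, align 2) → ends 6; pad 2 to align 8 for dst; dst at 8 (size 8, align 8) → ends 16; total 16 bytes, alignment 8
reserved at 0 (size 8, align 8) → ends 8
mtime at 8 (size 4, align 4) → ends 12
crc at 12 (size 4, align 4) → ends 16
offset at 16 (size 8, align 8) → ends 24
attrs at 24 (size 2, align 2) → ends 26
signature at 26 (size 2, align 2) → ends 28
blocks at 28 (size 4, align 4) → ends 32
n_entries at 32 (size 4, align 4) → ends 36
pad 4 to align 8 for inode
inode at 40 (size 16, align 8) → ends 56
total 56 bytes, alignment 8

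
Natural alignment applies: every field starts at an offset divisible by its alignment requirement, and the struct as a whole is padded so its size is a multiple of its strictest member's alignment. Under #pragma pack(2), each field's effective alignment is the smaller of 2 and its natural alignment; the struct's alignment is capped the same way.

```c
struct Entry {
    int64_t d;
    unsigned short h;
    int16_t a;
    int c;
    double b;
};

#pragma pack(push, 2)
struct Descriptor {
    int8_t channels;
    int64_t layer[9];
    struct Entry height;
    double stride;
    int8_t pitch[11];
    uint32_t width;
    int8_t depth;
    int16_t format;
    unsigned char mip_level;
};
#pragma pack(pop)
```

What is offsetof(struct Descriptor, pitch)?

106

Entry: @0: d [8B, align 8] → 8; @8: h [2B, align 2] → 10; @10: a [2B, align 2] → 12; @12: c [4B, align 4] → 16; @16: b [8B, align 8] → 24; size 24, align 8
@0: channels [1B, align 1] → 1
+1 pad (align 2)
@2: layer [72B, align 2] → 74
@74: height [24B, align 2] → 98
@98: stride [8B, align 2] → 106
@106: pitch [11B, align 1] → 117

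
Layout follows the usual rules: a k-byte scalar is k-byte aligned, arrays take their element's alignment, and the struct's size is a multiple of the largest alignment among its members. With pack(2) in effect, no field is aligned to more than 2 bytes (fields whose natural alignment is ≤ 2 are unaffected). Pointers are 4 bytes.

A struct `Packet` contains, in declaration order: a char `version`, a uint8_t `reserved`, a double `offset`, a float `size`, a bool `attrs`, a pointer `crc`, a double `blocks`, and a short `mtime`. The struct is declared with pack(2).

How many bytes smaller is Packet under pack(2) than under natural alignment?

natural layout:
  0..1  version  (1B, 1-aligned)
  1..2  reserved  (1B, 1-aligned)
  2..8  -- padding (6B)
  8..16  offset  (8B, 8-aligned)
  16..20  size  (4B, 4-aligned)
  20..21  attrs  (1B, 1-aligned)
  21..24  -- padding (3B)
  24..28  crc  (4B, 4-aligned)
  28..32  -- padding (4B)
  32..40  blocks  (8B, 8-aligned)
  40..42  mtime  (2B, 2-aligned)
  42..48  -- tail padding (6B)
  sizeof = 48, alignof = 8
packed(2) layout:
  0..1  version  (1B, 1-aligned)
  1..2  reserved  (1B, 1-aligned)
  2..10  offset  (8B, 2-aligned)
  10..14  size  (4B, 2-aligned)
  14..15  attrs  (1B, 1-aligned)
  15..16  -- padding (1B)
  16..20  crc  (4B, 2-aligned)
  20..28  blocks  (8B, 2-aligned)
  28..30  mtime  (2B, 2-aligned)
  sizeof = 30, alignof = 2
48 − 30 = 18

18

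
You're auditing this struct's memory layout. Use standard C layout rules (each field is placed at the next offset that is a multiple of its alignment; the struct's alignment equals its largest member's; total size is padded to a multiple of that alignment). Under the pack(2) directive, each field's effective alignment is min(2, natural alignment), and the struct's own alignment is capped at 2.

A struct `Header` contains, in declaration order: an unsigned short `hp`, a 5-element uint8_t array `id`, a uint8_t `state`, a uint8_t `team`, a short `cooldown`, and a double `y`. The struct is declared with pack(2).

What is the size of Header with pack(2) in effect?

hp at 0 (size 2, align 2) → ends 2
id at 2 (size 5, align 1) → ends 7
state at 7 (size 1, align 1) → ends 8
team at 8 (size 1, align 1) → ends 9
pad 1 to align 2 for cooldown
cooldown at 10 (size 2, align 2) → ends 12
y at 12 (size 8, align 2) → ends 20
total 20 bytes, alignment 2

20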